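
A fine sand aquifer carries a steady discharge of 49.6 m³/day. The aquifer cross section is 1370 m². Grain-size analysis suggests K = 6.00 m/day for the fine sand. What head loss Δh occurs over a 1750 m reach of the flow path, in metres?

10.6

From Q = K·A·i, i = Q / (K·A) = 49.6 / (6.000 × 1370) = 0.006034.
Head loss Δh = i · L = 0.006034 × 1750 = 10.56 m.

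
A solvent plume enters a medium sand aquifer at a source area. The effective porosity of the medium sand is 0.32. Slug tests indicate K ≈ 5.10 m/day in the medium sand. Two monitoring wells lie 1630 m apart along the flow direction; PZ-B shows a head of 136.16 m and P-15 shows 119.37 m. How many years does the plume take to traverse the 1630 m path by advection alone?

27.2

Hydraulic gradient i = (136.16 − 119.37) / 1630 = 16.79 / 1630 = 0.01030.
Darcy flux q = K · i = 5.100 × 0.01030 = 0.05253 m/day.
Seepage velocity v = q / n_e = 0.05253 / 0.32 = 0.1642 m/day.
Travel time t = L / v = 1630 / 0.1642 = 9929 days = 27.18 years.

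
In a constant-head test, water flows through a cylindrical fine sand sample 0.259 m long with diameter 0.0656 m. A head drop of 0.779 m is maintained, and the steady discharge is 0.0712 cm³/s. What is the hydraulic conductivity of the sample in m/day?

0.605

Cross-sectional area A = π·(d/2)² = π × (0.0656/2)² = 0.003380 m².
Convert discharge: 0.0712 cm³/s = 7.120e-08 m³/s.
Darcy's law rearranged: K = Q·L / (A·Δh) = 7.120e-08 × 0.259 / (0.003380 × 0.779) = 7.004e-06 m/s = 0.6051 m/day.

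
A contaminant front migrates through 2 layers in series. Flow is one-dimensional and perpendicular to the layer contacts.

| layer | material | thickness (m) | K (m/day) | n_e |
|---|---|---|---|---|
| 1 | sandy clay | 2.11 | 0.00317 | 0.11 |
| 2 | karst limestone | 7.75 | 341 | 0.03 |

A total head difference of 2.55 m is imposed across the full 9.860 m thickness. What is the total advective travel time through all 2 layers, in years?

0.332

With flow normal to the layers, continuity requires the same specific discharge q through every layer.
Σ(b_i/K_i) = 2.11/0.00317 + 7.75/341 = 665.6 d.
q = Δh / Σ(b_i/K_i) = 2.55 / 665.6 = 0.003831 m/day.
In each layer the seepage velocity is v_i = q/n_i, so the layer transit time is t_i = b_i·n_i / q:
  layer 1 (sandy clay): t_1 = 2.11 × 0.11 / 0.003831 = 60.59 d
  layer 2 (karst limestone): t_2 = 7.75 × 0.03 / 0.003831 = 60.69 d
Total t = Σ t_i = 121.3 days = 0.3320 years.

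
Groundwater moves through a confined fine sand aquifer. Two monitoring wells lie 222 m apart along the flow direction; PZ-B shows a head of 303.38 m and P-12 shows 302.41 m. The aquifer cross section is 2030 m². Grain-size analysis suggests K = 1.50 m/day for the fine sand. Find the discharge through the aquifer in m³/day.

13.3

Hydraulic gradient i = (303.38 − 302.41) / 222 = 0.97 / 222 = 0.004369.
Darcy's law: Q = K · A · i = 1.500 × 2030 × 0.004369 = 13.30 m³/day.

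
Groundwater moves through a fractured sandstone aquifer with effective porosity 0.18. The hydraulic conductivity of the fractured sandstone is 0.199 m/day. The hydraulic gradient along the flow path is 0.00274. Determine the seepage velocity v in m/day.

0.00303

Hydraulic gradient i = 0.00274.
Darcy flux q = K · i = 0.1990 × 0.002740 = 0.0005453 m/day.
Seepage velocity v = q / n_e = 0.0005453 / 0.18 = 0.003029 m/day.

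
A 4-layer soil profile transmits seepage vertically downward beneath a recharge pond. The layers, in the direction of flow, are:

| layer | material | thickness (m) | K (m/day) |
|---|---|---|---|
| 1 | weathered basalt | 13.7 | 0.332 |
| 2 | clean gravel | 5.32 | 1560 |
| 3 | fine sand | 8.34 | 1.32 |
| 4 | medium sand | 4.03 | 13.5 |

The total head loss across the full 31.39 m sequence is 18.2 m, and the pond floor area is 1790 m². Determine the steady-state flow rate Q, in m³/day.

680

Flow is perpendicular to layering, so the layers act in series and the equivalent K is the thickness-weighted harmonic mean.
Total thickness L = 13.7 + 5.32 + 8.34 + 4.03 = 31.39 m.
Σ(b_i/K_i) = 13.7/0.332 + 5.32/1560 + 8.34/1.32 + 4.03/13.5 = 47.89 d.
K_eq = L / Σ(b_i/K_i) = 31.39 / 47.89 = 0.6555 m/day.
Q = K_eq · A · (Δh/L) = 0.6555 × 1790 × (18.2/31.39) = 680.3 m³/day.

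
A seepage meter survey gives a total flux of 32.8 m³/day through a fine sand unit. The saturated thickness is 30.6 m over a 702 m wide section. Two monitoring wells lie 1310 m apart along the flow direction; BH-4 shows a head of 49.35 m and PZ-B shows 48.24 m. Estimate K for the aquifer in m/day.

1.80

Cross-sectional area A = 702 × 30.6 = 21481 m².
Hydraulic gradient i = (49.35 − 48.24) / 1310 = 1.11 / 1310 = 0.0008473.
From Q = K·A·i, K = Q / (A·i) = 32.8 / (21481 × 0.0008473) = 1.802 m/day.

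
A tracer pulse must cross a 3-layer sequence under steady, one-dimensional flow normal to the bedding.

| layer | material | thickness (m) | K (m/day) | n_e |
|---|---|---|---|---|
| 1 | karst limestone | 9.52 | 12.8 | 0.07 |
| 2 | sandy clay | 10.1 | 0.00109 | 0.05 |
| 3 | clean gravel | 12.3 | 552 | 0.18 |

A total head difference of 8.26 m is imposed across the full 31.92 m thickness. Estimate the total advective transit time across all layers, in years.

With flow normal to the layers, continuity requires the same specific discharge q through every layer.
Σ(b_i/K_i) = 9.52/12.8 + 10.1/0.00109 + 12.3/552 = 9267 d.
q = Δh / Σ(b_i/K_i) = 8.26 / 9267 = 0.0008914 m/day.
In each layer the seepage velocity is v_i = q/n_i, so the layer transit time is t_i = b_i·n_i / q:
  layer 1 (karst limestone): t_1 = 9.52 × 0.07 / 0.0008914 = 747.6 d
  layer 2 (sandy clay): t_2 = 10.1 × 0.05 / 0.0008914 = 566.6 d
  layer 3 (clean gravel): t_3 = 12.3 × 0.18 / 0.0008914 = 2484 d
Total t = Σ t_i = 3798 days = 10.40 years.

10.4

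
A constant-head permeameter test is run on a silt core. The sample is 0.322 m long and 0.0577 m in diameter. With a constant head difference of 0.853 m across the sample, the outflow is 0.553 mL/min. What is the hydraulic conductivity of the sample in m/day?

Cross-sectional area A = π·(d/2)² = π × (0.0577/2)² = 0.002615 m².
Convert discharge: 0.553 mL/min = 9.217e-09 m³/s.
Darcy's law rearranged: K = Q·L / (A·Δh) = 9.217e-09 × 0.322 / (0.002615 × 0.853) = 1.331e-06 m/s = 0.1150 m/day.

0.115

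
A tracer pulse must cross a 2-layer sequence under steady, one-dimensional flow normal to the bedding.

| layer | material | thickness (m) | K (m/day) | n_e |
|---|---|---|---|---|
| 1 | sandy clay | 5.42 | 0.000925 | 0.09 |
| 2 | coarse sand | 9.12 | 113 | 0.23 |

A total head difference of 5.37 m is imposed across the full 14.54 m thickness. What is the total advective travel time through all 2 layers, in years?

7.72

With flow normal to the layers, continuity requires the same specific discharge q through every layer.
Σ(b_i/K_i) = 5.42/0.000925 + 9.12/113 = 5860 d.
q = Δh / Σ(b_i/K_i) = 5.37 / 5860 = 0.0009165 m/day.
In each layer the seepage velocity is v_i = q/n_i, so the layer transit time is t_i = b_i·n_i / q:
  layer 1 (sandy clay): t_1 = 5.42 × 0.09 / 0.0009165 = 532.3 d
  layer 2 (coarse sand): t_2 = 9.12 × 0.23 / 0.0009165 = 2289 d
Total t = Σ t_i = 2821 days = 7.724 years.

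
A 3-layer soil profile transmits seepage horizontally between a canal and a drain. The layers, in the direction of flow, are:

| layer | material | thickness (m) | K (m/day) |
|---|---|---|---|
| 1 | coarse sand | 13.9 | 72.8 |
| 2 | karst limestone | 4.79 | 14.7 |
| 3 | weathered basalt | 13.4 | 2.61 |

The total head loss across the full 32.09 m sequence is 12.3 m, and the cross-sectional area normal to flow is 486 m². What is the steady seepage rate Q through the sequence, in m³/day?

Flow is perpendicular to layering, so the layers act in series and the equivalent K is the thickness-weighted harmonic mean.
Total thickness L = 13.9 + 4.79 + 13.4 = 32.09 m.
Σ(b_i/K_i) = 13.9/72.8 + 4.79/14.7 + 13.4/2.61 = 5.651 d.
K_eq = L / Σ(b_i/K_i) = 32.09 / 5.651 = 5.679 m/day.
Q = K_eq · A · (Δh/L) = 5.679 × 486 × (12.3/32.09) = 1058 m³/day.

1060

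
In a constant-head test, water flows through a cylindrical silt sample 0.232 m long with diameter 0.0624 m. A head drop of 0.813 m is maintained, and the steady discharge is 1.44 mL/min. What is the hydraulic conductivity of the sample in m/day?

Cross-sectional area A = π·(d/2)² = π × (0.0624/2)² = 0.003058 m².
Convert discharge: 1.44 mL/min = 2.400e-08 m³/s.
Darcy's law rearranged: K = Q·L / (A·Δh) = 2.400e-08 × 0.232 / (0.003058 × 0.813) = 2.239e-06 m/s = 0.1935 m/day.

0.193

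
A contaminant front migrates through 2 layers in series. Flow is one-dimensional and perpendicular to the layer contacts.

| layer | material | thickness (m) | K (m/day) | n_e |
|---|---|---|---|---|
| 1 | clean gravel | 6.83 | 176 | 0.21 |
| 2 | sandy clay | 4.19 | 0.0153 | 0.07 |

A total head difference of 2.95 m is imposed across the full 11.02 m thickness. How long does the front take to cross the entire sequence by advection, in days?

With flow normal to the layers, continuity requires the same specific discharge q through every layer.
Σ(b_i/K_i) = 6.83/176 + 4.19/0.0153 = 273.9 d.
q = Δh / Σ(b_i/K_i) = 2.95 / 273.9 = 0.01077 m/day.
In each layer the seepage velocity is v_i = q/n_i, so the layer transit time is t_i = b_i·n_i / q:
  layer 1 (clean gravel): t_1 = 6.83 × 0.21 / 0.01077 = 133.2 d
  layer 2 (sandy clay): t_2 = 4.19 × 0.07 / 0.01077 = 27.23 d
Total t = Σ t_i = 160.4 days.

160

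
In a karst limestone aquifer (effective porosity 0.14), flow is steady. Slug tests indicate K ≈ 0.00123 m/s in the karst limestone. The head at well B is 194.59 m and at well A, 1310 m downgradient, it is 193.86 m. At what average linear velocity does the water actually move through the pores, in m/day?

Convert K: 0.00123 m/s × 86400 = 106.3 m/day.
Hydraulic gradient i = (194.59 − 193.86) / 1310 = 0.73 / 1310 = 0.0005573.
Darcy flux q = K · i = 106.3 × 0.0005573 = 0.05922 m/day.
Seepage velocity v = q / n_e = 0.05922 / 0.14 = 0.4230 m/day.

0.423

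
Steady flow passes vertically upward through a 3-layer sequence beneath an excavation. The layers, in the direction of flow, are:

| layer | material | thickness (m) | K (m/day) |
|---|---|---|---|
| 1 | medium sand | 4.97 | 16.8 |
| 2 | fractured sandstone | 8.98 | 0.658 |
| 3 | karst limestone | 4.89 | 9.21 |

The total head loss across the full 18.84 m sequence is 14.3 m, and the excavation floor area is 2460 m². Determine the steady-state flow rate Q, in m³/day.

Flow is perpendicular to layering, so the layers act in series and the equivalent K is the thickness-weighted harmonic mean.
Total thickness L = 4.97 + 8.98 + 4.89 = 18.84 m.
Σ(b_i/K_i) = 4.97/16.8 + 8.98/0.658 + 4.89/9.21 = 14.47 d.
K_eq = L / Σ(b_i/K_i) = 18.84 / 14.47 = 1.302 m/day.
Q = K_eq · A · (Δh/L) = 1.302 × 2460 × (14.3/18.84) = 2430 m³/day.

2430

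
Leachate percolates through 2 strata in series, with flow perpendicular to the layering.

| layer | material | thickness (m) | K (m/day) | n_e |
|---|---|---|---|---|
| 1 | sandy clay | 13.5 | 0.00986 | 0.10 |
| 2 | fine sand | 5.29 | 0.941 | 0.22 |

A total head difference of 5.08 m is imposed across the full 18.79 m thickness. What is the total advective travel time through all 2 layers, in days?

680

With flow normal to the layers, continuity requires the same specific discharge q through every layer.
Σ(b_i/K_i) = 13.5/0.00986 + 5.29/0.941 = 1375 d.
q = Δh / Σ(b_i/K_i) = 5.08 / 1375 = 0.003695 m/day.
In each layer the seepage velocity is v_i = q/n_i, so the layer transit time is t_i = b_i·n_i / q:
  layer 1 (sandy clay): t_1 = 13.5 × 0.10 / 0.003695 = 365.3 d
  layer 2 (fine sand): t_2 = 5.29 × 0.22 / 0.003695 = 315.0 d
Total t = Σ t_i = 680.3 days.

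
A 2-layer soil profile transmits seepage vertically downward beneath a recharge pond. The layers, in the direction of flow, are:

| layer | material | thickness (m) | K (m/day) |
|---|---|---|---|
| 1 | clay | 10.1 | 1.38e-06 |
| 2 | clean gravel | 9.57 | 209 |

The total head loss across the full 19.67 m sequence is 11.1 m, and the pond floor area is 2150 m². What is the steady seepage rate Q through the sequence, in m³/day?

Flow is perpendicular to layering, so the layers act in series and the equivalent K is the thickness-weighted harmonic mean.
Total thickness L = 10.1 + 9.57 = 19.67 m.
Σ(b_i/K_i) = 10.1/1.38e-06 + 9.57/209 = 7.319e+06 d.
K_eq = L / Σ(b_i/K_i) = 19.67 / 7.319e+06 = 2.688e-06 m/day.
Q = K_eq · A · (Δh/L) = 2.688e-06 × 2150 × (11.1/19.67) = 0.003261 m³/day.

0.00326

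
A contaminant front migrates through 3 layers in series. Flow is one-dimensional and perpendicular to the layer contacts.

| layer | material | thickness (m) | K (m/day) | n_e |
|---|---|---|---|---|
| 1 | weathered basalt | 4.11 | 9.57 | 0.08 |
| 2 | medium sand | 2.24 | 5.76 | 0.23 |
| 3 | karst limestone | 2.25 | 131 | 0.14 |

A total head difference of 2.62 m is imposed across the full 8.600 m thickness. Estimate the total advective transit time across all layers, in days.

With flow normal to the layers, continuity requires the same specific discharge q through every layer.
Σ(b_i/K_i) = 4.11/9.57 + 2.24/5.76 + 2.25/131 = 0.8355 d.
q = Δh / Σ(b_i/K_i) = 2.62 / 0.8355 = 3.136 m/day.
In each layer the seepage velocity is v_i = q/n_i, so the layer transit time is t_i = b_i·n_i / q:
  layer 1 (weathered basalt): t_1 = 4.11 × 0.08 / 3.136 = 0.1049 d
  layer 2 (medium sand): t_2 = 2.24 × 0.23 / 3.136 = 0.1643 d
  layer 3 (karst limestone): t_3 = 2.25 × 0.14 / 3.136 = 0.1005 d
Total t = Σ t_i = 0.3696 days.

0.370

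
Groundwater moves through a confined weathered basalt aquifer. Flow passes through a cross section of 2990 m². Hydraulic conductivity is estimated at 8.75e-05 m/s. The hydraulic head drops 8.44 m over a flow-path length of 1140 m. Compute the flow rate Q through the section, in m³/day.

Convert K: 8.75e-05 m/s × 86400 = 7.560 m/day.
Hydraulic gradient i = Δh / L = 8.44 / 1140 = 0.007404.
Darcy's law: Q = K · A · i = 7.560 × 2990 × 0.007404 = 167.4 m³/day.

167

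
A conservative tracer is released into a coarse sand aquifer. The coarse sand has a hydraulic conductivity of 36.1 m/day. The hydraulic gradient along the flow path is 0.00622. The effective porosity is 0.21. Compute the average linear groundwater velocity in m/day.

1.07

Hydraulic gradient i = 0.00622.
Darcy flux q = K · i = 36.10 × 0.006220 = 0.2245 m/day.
Seepage velocity v = q / n_e = 0.2245 / 0.21 = 1.069 m/day.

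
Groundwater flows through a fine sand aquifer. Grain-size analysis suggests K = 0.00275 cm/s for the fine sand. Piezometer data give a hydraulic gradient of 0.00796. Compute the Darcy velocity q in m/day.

Convert K: 0.00275 cm/s × 864 = 2.376 m/day.
Hydraulic gradient i = 0.00796.
Specific discharge q = K · i = 2.376 × 0.007960 = 0.01891 m/day.

0.0189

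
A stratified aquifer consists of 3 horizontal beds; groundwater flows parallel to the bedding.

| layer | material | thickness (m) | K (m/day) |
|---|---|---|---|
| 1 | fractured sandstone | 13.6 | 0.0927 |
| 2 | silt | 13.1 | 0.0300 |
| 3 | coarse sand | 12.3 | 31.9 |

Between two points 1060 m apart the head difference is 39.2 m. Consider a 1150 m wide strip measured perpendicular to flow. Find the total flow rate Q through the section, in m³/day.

Flow is parallel to layering, so each bed carries its own Darcy discharge and the transmissivities add.
Σ(K_i·b_i) = 0.0927×13.6 + 0.0300×13.1 + 31.9×12.3 = 394.0 m²/day.
Hydraulic gradient i = Δh / L = 39.2 / 1060 = 0.03698.
Q = Σ(K_i·b_i) · W · i = 394.0 × 1150 × 0.03698 = 16757 m³/day.

16800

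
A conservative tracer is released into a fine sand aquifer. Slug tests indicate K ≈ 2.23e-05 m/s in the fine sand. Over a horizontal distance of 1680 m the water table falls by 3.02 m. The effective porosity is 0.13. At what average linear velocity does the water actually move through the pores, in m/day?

0.0266

Convert K: 2.23e-05 m/s × 86400 = 1.927 m/day.
Hydraulic gradient i = Δh / L = 3.02 / 1680 = 0.001798.
Darcy flux q = K · i = 1.927 × 0.001798 = 0.003464 m/day.
Seepage velocity v = q / n_e = 0.003464 / 0.13 = 0.02664 m/day.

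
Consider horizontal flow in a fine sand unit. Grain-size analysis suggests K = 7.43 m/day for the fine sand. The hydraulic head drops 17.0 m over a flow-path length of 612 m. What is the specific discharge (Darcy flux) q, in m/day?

0.206

Hydraulic gradient i = Δh / L = 17.0 / 612 = 0.02778.
Specific discharge q = K · i = 7.430 × 0.02778 = 0.2064 m/day.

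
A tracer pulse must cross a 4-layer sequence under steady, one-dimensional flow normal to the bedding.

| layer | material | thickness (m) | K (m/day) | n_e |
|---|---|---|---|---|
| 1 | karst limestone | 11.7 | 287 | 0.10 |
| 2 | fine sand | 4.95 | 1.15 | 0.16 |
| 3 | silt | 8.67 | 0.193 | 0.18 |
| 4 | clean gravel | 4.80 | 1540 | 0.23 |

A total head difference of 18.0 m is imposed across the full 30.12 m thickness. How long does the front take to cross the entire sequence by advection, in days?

12.7

With flow normal to the layers, continuity requires the same specific discharge q through every layer.
Σ(b_i/K_i) = 11.7/287 + 4.95/1.15 + 8.67/0.193 + 4.80/1540 = 49.27 d.
q = Δh / Σ(b_i/K_i) = 18.0 / 49.27 = 0.3653 m/day.
In each layer the seepage velocity is v_i = q/n_i, so the layer transit time is t_i = b_i·n_i / q:
  layer 1 (karst limestone): t_1 = 11.7 × 0.10 / 0.3653 = 3.203 d
  layer 2 (fine sand): t_2 = 4.95 × 0.16 / 0.3653 = 2.168 d
  layer 3 (silt): t_3 = 8.67 × 0.18 / 0.3653 = 4.272 d
  layer 4 (clean gravel): t_4 = 4.80 × 0.23 / 0.3653 = 3.022 d
Total t = Σ t_i = 12.66 days.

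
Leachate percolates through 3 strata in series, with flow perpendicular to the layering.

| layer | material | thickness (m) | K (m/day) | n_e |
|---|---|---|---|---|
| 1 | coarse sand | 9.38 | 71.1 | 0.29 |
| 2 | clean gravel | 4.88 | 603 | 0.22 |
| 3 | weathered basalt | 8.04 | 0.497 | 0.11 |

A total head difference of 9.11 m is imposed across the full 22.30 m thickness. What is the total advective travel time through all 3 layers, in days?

8.38

With flow normal to the layers, continuity requires the same specific discharge q through every layer.
Σ(b_i/K_i) = 9.38/71.1 + 4.88/603 + 8.04/0.497 = 16.32 d.
q = Δh / Σ(b_i/K_i) = 9.11 / 16.32 = 0.5583 m/day.
In each layer the seepage velocity is v_i = q/n_i, so the layer transit time is t_i = b_i·n_i / q:
  layer 1 (coarse sand): t_1 = 9.38 × 0.29 / 0.5583 = 4.872 d
  layer 2 (clean gravel): t_2 = 4.88 × 0.22 / 0.5583 = 1.923 d
  layer 3 (weathered basalt): t_3 = 8.04 × 0.11 / 0.5583 = 1.584 d
Total t = Σ t_i = 8.379 days.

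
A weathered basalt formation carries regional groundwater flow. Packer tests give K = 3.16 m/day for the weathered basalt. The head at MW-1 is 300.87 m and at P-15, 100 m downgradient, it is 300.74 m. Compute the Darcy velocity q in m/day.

Hydraulic gradient i = (300.87 − 300.74) / 100 = 0.13 / 100 = 0.001300.
Specific discharge q = K · i = 3.160 × 0.001300 = 0.004108 m/day.

0.00411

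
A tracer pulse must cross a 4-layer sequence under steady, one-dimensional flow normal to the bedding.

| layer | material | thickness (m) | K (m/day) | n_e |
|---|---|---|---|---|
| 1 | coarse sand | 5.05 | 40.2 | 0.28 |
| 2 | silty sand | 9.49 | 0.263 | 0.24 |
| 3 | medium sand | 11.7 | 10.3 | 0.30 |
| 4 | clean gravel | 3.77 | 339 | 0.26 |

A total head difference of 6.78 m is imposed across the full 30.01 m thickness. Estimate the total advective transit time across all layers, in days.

45.1

With flow normal to the layers, continuity requires the same specific discharge q through every layer.
Σ(b_i/K_i) = 5.05/40.2 + 9.49/0.263 + 11.7/10.3 + 3.77/339 = 37.36 d.
q = Δh / Σ(b_i/K_i) = 6.78 / 37.36 = 0.1815 m/day.
In each layer the seepage velocity is v_i = q/n_i, so the layer transit time is t_i = b_i·n_i / q:
  layer 1 (coarse sand): t_1 = 5.05 × 0.28 / 0.1815 = 7.791 d
  layer 2 (silty sand): t_2 = 9.49 × 0.24 / 0.1815 = 12.55 d
  layer 3 (medium sand): t_3 = 11.7 × 0.30 / 0.1815 = 19.34 d
  layer 4 (clean gravel): t_4 = 3.77 × 0.26 / 0.1815 = 5.401 d
Total t = Σ t_i = 45.08 days.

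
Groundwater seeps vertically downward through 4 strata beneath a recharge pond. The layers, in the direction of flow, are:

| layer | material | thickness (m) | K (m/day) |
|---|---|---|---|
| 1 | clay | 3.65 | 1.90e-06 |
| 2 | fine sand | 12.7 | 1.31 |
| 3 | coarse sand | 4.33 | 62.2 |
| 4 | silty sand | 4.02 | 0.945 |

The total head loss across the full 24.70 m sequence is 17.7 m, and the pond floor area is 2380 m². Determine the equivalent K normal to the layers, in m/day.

Flow is perpendicular to layering, so the layers act in series and the equivalent K is the thickness-weighted harmonic mean.
Total thickness L = 3.65 + 12.7 + 4.33 + 4.02 = 24.70 m.
Σ(b_i/K_i) = 3.65/1.90e-06 + 12.7/1.31 + 4.33/62.2 + 4.02/0.945 = 1.921e+06 d.
K_eq = L / Σ(b_i/K_i) = 24.70 / 1.921e+06 = 1.286e-05 m/day.

1.29e-05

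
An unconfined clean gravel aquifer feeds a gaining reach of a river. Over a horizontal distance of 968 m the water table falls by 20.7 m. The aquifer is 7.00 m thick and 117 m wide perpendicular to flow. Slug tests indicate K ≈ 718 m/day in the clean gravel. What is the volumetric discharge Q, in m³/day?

Cross-sectional area A = 117 × 7.00 = 819.0 m².
Hydraulic gradient i = Δh / L = 20.7 / 968 = 0.02138.
Darcy's law: Q = K · A · i = 718.0 × 819.0 × 0.02138 = 12575 m³/day.

12600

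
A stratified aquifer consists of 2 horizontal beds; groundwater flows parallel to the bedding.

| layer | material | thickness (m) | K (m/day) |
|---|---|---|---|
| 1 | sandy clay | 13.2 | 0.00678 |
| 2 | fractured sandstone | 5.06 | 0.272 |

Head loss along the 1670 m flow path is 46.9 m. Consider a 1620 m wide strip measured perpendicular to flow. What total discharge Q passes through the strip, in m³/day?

Flow is parallel to layering, so each bed carries its own Darcy discharge and the transmissivities add.
Σ(K_i·b_i) = 0.00678×13.2 + 0.272×5.06 = 1.466 m²/day.
Hydraulic gradient i = Δh / L = 46.9 / 1670 = 0.02808.
Q = Σ(K_i·b_i) · W · i = 1.466 × 1620 × 0.02808 = 66.69 m³/day.

66.7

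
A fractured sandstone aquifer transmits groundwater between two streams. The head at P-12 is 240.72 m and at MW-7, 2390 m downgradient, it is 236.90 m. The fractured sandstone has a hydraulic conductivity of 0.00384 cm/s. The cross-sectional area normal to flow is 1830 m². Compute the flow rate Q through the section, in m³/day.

9.70

Convert K: 0.00384 cm/s × 864 = 3.318 m/day.
Hydraulic gradient i = (240.72 − 236.90) / 2390 = 3.82 / 2390 = 0.001598.
Darcy's law: Q = K · A · i = 3.318 × 1830 × 0.001598 = 9.704 m³/day.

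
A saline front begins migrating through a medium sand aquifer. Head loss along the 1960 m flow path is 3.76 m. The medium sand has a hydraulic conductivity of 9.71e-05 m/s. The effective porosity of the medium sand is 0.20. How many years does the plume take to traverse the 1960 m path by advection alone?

66.7

Convert K: 9.71e-05 m/s × 86400 = 8.389 m/day.
Hydraulic gradient i = Δh / L = 3.76 / 1960 = 0.001918.
Darcy flux q = K · i = 8.389 × 0.001918 = 0.01609 m/day.
Seepage velocity v = q / n_e = 0.01609 / 0.20 = 0.08047 m/day.
Travel time t = L / v = 1960 / 0.08047 = 24357 days = 66.69 years.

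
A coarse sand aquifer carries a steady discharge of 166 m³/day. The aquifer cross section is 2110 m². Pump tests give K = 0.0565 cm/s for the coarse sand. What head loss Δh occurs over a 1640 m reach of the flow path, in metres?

Convert K: 0.0565 cm/s × 864 = 48.82 m/day.
From Q = K·A·i, i = Q / (K·A) = 166 / (48.82 × 2110) = 0.001612.
Head loss Δh = i · L = 0.001612 × 1640 = 2.643 m.

2.64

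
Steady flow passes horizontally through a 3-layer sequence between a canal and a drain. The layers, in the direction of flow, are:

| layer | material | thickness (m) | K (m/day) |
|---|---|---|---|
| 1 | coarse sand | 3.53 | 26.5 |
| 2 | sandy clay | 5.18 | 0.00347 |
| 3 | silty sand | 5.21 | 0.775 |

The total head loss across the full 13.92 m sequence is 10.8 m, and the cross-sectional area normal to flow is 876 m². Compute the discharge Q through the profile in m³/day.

Flow is perpendicular to layering, so the layers act in series and the equivalent K is the thickness-weighted harmonic mean.
Total thickness L = 3.53 + 5.18 + 5.21 = 13.92 m.
Σ(b_i/K_i) = 3.53/26.5 + 5.18/0.00347 + 5.21/0.775 = 1500 d.
K_eq = L / Σ(b_i/K_i) = 13.92 / 1500 = 0.009282 m/day.
Q = K_eq · A · (Δh/L) = 0.009282 × 876 × (10.8/13.92) = 6.309 m³/day.

6.31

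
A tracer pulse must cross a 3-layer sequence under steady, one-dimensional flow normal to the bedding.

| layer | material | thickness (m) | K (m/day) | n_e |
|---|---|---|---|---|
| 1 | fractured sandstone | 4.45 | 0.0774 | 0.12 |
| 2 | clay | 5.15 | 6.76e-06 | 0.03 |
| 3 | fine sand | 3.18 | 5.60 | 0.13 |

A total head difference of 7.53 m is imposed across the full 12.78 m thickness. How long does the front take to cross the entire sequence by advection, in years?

305

With flow normal to the layers, continuity requires the same specific discharge q through every layer.
Σ(b_i/K_i) = 4.45/0.0774 + 5.15/6.76e-06 + 3.18/5.60 = 7.619e+05 d.
q = Δh / Σ(b_i/K_i) = 7.53 / 7.619e+05 = 9.883e-06 m/day.
In each layer the seepage velocity is v_i = q/n_i, so the layer transit time is t_i = b_i·n_i / q:
  layer 1 (fractured sandstone): t_1 = 4.45 × 0.12 / 9.883e-06 = 54031 d
  layer 2 (clay): t_2 = 5.15 × 0.03 / 9.883e-06 = 15632 d
  layer 3 (fine sand): t_3 = 3.18 × 0.13 / 9.883e-06 = 41828 d
Total t = Σ t_i = 1.115e+05 days = 305.2 years.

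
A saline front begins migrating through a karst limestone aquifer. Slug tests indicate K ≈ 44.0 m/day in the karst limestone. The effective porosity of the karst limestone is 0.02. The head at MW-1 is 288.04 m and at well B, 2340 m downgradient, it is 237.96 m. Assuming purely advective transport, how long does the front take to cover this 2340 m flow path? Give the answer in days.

49.7

Hydraulic gradient i = (288.04 − 237.96) / 2340 = 50.08 / 2340 = 0.02140.
Darcy flux q = K · i = 44.00 × 0.02140 = 0.9417 m/day.
Seepage velocity v = q / n_e = 0.9417 / 0.02 = 47.08 m/day.
Travel time t = L / v = 2340 / 47.08 = 49.70 days.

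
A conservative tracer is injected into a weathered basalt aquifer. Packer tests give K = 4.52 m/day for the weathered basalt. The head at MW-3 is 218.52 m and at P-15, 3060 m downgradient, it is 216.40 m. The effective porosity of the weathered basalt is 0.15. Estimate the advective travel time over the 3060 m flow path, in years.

Hydraulic gradient i = (218.52 − 216.40) / 3060 = 2.12 / 3060 = 0.0006928.
Darcy flux q = K · i = 4.520 × 0.0006928 = 0.003132 m/day.
Seepage velocity v = q / n_e = 0.003132 / 0.15 = 0.02088 m/day.
Travel time t = L / v = 3060 / 0.02088 = 1.466e+05 days = 401.3 years.

401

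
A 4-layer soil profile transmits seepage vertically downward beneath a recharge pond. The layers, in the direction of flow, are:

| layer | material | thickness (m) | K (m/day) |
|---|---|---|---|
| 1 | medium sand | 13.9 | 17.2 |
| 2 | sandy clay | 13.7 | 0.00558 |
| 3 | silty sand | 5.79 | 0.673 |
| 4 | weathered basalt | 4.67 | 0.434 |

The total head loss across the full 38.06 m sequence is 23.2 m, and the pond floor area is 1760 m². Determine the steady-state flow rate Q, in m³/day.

Flow is perpendicular to layering, so the layers act in series and the equivalent K is the thickness-weighted harmonic mean.
Total thickness L = 13.9 + 13.7 + 5.79 + 4.67 = 38.06 m.
Σ(b_i/K_i) = 13.9/17.2 + 13.7/0.00558 + 5.79/0.673 + 4.67/0.434 = 2475 d.
K_eq = L / Σ(b_i/K_i) = 38.06 / 2475 = 0.01538 m/day.
Q = K_eq · A · (Δh/L) = 0.01538 × 1760 × (23.2/38.06) = 16.50 m³/day.

16.5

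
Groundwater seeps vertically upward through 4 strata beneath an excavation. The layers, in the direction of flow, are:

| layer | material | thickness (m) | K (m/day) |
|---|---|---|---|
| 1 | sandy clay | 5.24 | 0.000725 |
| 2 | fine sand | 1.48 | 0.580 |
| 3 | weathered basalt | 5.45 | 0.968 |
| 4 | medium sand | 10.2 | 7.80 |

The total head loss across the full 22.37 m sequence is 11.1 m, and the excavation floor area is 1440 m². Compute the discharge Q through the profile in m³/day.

Flow is perpendicular to layering, so the layers act in series and the equivalent K is the thickness-weighted harmonic mean.
Total thickness L = 5.24 + 1.48 + 5.45 + 10.2 = 22.37 m.
Σ(b_i/K_i) = 5.24/0.000725 + 1.48/0.580 + 5.45/0.968 + 10.2/7.80 = 7237 d.
K_eq = L / Σ(b_i/K_i) = 22.37 / 7237 = 0.003091 m/day.
Q = K_eq · A · (Δh/L) = 0.003091 × 1440 × (11.1/22.37) = 2.209 m³/day.

2.21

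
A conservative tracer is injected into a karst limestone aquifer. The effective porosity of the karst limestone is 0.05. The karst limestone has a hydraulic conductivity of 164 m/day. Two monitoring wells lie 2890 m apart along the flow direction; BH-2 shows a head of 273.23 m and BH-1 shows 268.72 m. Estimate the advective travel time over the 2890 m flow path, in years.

1.55

Hydraulic gradient i = (273.23 − 268.72) / 2890 = 4.51 / 2890 = 0.001561.
Darcy flux q = K · i = 164.0 × 0.001561 = 0.2559 m/day.
Seepage velocity v = q / n_e = 0.2559 / 0.05 = 5.119 m/day.
Travel time t = L / v = 2890 / 5.119 = 564.6 days = 1.546 years.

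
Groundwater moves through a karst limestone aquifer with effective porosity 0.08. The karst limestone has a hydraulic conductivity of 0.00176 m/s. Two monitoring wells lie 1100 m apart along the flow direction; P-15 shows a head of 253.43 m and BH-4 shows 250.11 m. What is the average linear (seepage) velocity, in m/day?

Convert K: 0.00176 m/s × 86400 = 152.1 m/day.
Hydraulic gradient i = (253.43 − 250.11) / 1100 = 3.32 / 1100 = 0.003018.
Darcy flux q = K · i = 152.1 × 0.003018 = 0.4590 m/day.
Seepage velocity v = q / n_e = 0.4590 / 0.08 = 5.737 m/day.

5.74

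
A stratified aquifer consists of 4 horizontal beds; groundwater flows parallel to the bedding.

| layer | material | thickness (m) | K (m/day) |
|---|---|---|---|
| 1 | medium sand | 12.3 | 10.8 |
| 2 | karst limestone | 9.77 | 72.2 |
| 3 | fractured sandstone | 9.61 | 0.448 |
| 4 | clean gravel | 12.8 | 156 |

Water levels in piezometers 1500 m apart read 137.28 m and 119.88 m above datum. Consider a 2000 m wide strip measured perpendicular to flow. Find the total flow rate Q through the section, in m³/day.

Flow is parallel to layering, so each bed carries its own Darcy discharge and the transmissivities add.
Σ(K_i·b_i) = 10.8×12.3 + 72.2×9.77 + 0.448×9.61 + 156×12.8 = 2839 m²/day.
Hydraulic gradient i = (137.28 − 119.88) / 1500 = 17.4 / 1500 = 0.01160.
Q = Σ(K_i·b_i) · W · i = 2839 × 2000 × 0.01160 = 65873 m³/day.

65900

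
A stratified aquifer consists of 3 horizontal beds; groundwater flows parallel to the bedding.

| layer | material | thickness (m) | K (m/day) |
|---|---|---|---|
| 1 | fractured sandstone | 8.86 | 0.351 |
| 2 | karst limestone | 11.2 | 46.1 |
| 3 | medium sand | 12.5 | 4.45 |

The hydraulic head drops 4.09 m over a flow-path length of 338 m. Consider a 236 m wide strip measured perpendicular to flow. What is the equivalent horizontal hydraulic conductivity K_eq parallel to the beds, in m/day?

Flow is parallel to layering, so each bed carries its own Darcy discharge and the transmissivities add.
Σ(K_i·b_i) = 0.351×8.86 + 46.1×11.2 + 4.45×12.5 = 575.1 m²/day.
Total thickness b = 32.56 m, so K_eq = Σ(K_i·b_i)/b = 17.66 m/day.

17.7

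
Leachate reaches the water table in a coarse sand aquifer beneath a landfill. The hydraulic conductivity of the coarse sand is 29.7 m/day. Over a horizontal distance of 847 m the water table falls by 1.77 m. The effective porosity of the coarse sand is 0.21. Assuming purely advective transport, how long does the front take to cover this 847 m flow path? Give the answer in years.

Hydraulic gradient i = Δh / L = 1.77 / 847 = 0.002090.
Darcy flux q = K · i = 29.70 × 0.002090 = 0.06206 m/day.
Seepage velocity v = q / n_e = 0.06206 / 0.21 = 0.2955 m/day.
Travel time t = L / v = 847 / 0.2955 = 2866 days = 7.846 years.

7.85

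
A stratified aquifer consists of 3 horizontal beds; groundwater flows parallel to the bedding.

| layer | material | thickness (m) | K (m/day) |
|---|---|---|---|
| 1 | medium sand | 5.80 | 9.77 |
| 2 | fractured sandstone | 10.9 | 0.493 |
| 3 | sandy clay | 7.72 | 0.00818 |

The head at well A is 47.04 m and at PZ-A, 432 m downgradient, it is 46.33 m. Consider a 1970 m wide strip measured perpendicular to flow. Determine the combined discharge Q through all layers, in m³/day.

Flow is parallel to layering, so each bed carries its own Darcy discharge and the transmissivities add.
Σ(K_i·b_i) = 9.77×5.80 + 0.493×10.9 + 0.00818×7.72 = 62.10 m²/day.
Hydraulic gradient i = (47.04 − 46.33) / 432 = 0.71 / 432 = 0.001644.
Q = Σ(K_i·b_i) · W · i = 62.10 × 1970 × 0.001644 = 201.1 m³/day.

201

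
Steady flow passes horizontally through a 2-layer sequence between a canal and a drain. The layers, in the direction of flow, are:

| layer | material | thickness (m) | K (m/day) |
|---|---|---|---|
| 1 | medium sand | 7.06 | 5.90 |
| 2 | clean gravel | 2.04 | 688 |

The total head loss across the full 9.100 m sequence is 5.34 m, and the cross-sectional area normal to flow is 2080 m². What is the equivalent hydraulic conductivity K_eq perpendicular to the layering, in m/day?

7.59

Flow is perpendicular to layering, so the layers act in series and the equivalent K is the thickness-weighted harmonic mean.
Total thickness L = 7.06 + 2.04 = 9.100 m.
Σ(b_i/K_i) = 7.06/5.90 + 2.04/688 = 1.200 d.
K_eq = L / Σ(b_i/K_i) = 9.100 / 1.200 = 7.586 m/day.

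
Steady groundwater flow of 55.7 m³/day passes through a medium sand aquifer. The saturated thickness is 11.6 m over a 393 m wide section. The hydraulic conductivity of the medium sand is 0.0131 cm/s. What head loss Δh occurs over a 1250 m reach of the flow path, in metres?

Convert K: 0.0131 cm/s × 864 = 11.32 m/day.
Cross-sectional area A = 393 × 11.6 = 4559 m².
From Q = K·A·i, i = Q / (K·A) = 55.7 / (11.32 × 4559) = 0.001079.
Head loss Δh = i · L = 0.001079 × 1250 = 1.349 m.

1.35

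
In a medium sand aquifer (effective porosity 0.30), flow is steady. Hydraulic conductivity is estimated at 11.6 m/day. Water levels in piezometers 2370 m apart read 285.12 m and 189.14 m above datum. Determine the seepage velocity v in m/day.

Hydraulic gradient i = (285.12 − 189.14) / 2370 = 95.98 / 2370 = 0.04050.
Darcy flux q = K · i = 11.60 × 0.04050 = 0.4698 m/day.
Seepage velocity v = q / n_e = 0.4698 / 0.30 = 1.566 m/day.

1.57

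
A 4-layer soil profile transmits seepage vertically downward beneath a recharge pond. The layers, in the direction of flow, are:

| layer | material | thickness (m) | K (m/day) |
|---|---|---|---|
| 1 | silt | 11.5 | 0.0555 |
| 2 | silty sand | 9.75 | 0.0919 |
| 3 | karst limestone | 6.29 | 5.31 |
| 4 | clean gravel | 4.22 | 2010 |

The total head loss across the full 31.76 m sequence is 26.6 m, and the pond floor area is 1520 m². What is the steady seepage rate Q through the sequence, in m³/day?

Flow is perpendicular to layering, so the layers act in series and the equivalent K is the thickness-weighted harmonic mean.
Total thickness L = 11.5 + 9.75 + 6.29 + 4.22 = 31.76 m.
Σ(b_i/K_i) = 11.5/0.0555 + 9.75/0.0919 + 6.29/5.31 + 4.22/2010 = 314.5 d.
K_eq = L / Σ(b_i/K_i) = 31.76 / 314.5 = 0.1010 m/day.
Q = K_eq · A · (Δh/L) = 0.1010 × 1520 × (26.6/31.76) = 128.6 m³/day.

129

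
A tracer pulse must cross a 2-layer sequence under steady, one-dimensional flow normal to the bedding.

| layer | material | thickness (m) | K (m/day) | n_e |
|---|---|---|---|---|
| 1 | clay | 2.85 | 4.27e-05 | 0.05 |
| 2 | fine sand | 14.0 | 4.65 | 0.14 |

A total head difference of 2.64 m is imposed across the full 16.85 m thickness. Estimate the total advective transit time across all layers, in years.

With flow normal to the layers, continuity requires the same specific discharge q through every layer.
Σ(b_i/K_i) = 2.85/4.27e-05 + 14.0/4.65 = 66748 d.
q = Δh / Σ(b_i/K_i) = 2.64 / 66748 = 3.955e-05 m/day.
In each layer the seepage velocity is v_i = q/n_i, so the layer transit time is t_i = b_i·n_i / q:
  layer 1 (clay): t_1 = 2.85 × 0.05 / 3.955e-05 = 3603 d
  layer 2 (fine sand): t_2 = 14.0 × 0.14 / 3.955e-05 = 49555 d
Total t = Σ t_i = 53158 days = 145.5 years.

146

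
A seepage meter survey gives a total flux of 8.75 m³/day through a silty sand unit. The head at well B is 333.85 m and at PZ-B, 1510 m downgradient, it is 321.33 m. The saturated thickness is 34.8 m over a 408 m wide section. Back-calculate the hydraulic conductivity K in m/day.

0.0743

Cross-sectional area A = 408 × 34.8 = 14198 m².
Hydraulic gradient i = (333.85 − 321.33) / 1510 = 12.52 / 1510 = 0.008291.
From Q = K·A·i, K = Q / (A·i) = 8.75 / (14198 × 0.008291) = 0.07433 m/day.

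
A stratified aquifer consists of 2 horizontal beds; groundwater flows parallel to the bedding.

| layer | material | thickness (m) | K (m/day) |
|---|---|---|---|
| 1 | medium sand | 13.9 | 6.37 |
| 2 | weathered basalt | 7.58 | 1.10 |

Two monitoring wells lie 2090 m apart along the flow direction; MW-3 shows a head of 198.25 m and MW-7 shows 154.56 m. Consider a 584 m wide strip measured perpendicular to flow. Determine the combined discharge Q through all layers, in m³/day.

1180

Flow is parallel to layering, so each bed carries its own Darcy discharge and the transmissivities add.
Σ(K_i·b_i) = 6.37×13.9 + 1.10×7.58 = 96.88 m²/day.
Hydraulic gradient i = (198.25 − 154.56) / 2090 = 43.69 / 2090 = 0.02090.
Q = Σ(K_i·b_i) · W · i = 96.88 × 584 × 0.02090 = 1183 m³/day.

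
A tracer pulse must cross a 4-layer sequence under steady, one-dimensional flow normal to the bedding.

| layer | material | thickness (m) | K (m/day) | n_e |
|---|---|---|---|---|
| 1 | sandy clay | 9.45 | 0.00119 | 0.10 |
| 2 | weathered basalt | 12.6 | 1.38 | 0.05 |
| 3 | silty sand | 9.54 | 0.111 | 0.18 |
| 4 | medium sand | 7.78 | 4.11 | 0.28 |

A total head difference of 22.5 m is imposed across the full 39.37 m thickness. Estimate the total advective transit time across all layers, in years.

5.35

With flow normal to the layers, continuity requires the same specific discharge q through every layer.
Σ(b_i/K_i) = 9.45/0.00119 + 12.6/1.38 + 9.54/0.111 + 7.78/4.11 = 8038 d.
q = Δh / Σ(b_i/K_i) = 22.5 / 8038 = 0.002799 m/day.
In each layer the seepage velocity is v_i = q/n_i, so the layer transit time is t_i = b_i·n_i / q:
  layer 1 (sandy clay): t_1 = 9.45 × 0.10 / 0.002799 = 337.6 d
  layer 2 (weathered basalt): t_2 = 12.6 × 0.05 / 0.002799 = 225.1 d
  layer 3 (silty sand): t_3 = 9.54 × 0.18 / 0.002799 = 613.5 d
  layer 4 (medium sand): t_4 = 7.78 × 0.28 / 0.002799 = 778.2 d
Total t = Σ t_i = 1954 days = 5.351 years.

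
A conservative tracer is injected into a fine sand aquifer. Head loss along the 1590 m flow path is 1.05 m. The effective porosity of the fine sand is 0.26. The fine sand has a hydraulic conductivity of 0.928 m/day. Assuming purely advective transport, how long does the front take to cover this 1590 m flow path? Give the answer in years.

1850

Hydraulic gradient i = Δh / L = 1.05 / 1590 = 0.0006604.
Darcy flux q = K · i = 0.9280 × 0.0006604 = 0.0006128 m/day.
Seepage velocity v = q / n_e = 0.0006128 / 0.26 = 0.002357 m/day.
Travel time t = L / v = 1590 / 0.002357 = 6.746e+05 days = 1847 years.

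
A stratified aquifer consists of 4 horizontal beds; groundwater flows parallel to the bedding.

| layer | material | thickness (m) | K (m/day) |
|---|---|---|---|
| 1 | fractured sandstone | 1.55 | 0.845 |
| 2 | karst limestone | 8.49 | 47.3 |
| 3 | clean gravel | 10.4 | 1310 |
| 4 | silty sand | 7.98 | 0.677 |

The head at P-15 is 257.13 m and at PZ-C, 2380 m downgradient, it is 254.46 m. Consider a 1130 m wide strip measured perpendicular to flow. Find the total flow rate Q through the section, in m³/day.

17800

Flow is parallel to layering, so each bed carries its own Darcy discharge and the transmissivities add.
Σ(K_i·b_i) = 0.845×1.55 + 47.3×8.49 + 1310×10.4 + 0.677×7.98 = 14032 m²/day.
Hydraulic gradient i = (257.13 − 254.46) / 2380 = 2.67 / 2380 = 0.001122.
Q = Σ(K_i·b_i) · W · i = 14032 × 1130 × 0.001122 = 17789 m³/day.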